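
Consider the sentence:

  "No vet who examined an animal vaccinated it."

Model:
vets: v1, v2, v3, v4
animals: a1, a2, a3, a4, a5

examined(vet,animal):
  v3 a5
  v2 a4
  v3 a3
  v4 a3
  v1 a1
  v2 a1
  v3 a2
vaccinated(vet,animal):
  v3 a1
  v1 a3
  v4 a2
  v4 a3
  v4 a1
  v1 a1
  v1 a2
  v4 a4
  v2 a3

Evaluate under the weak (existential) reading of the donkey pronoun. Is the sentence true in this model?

"it" takes "an animal" as antecedent — a donkey pronoun bound across the clause boundary.
Truth condition: for no (v,a) with examined(v,a) does vaccinated(v,a) hold.
Restrictor pairs — does the scope hold? (v1,a1):holds  (v2,a1):fails  (v2,a4):fails  (v3,a2):fails  (v3,a3):fails  (v3,a5):fails  (v4,a3):holds
Scope holds for 2 pair(s), so the sentence is false.

False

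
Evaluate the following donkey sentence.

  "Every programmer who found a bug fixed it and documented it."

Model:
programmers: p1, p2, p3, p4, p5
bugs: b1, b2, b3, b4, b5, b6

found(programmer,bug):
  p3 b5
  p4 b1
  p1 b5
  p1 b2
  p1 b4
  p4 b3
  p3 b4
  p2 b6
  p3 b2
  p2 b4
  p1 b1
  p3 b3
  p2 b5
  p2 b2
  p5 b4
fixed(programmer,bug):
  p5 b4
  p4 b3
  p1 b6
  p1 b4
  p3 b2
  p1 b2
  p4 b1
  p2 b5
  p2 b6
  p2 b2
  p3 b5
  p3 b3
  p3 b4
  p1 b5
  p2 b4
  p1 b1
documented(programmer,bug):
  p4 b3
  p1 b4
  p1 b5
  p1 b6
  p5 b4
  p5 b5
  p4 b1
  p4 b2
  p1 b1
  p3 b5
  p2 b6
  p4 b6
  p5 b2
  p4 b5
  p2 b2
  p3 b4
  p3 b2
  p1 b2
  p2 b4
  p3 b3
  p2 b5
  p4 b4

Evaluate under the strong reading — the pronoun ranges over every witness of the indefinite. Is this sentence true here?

"it" takes "a bug" as antecedent — a donkey pronoun bound across the clause boundary.
Strong reading: for every (p,b) with found(p,b), fixed(p,b) ∧ documented(p,b).
Restrictor pairs: (p1,b1) ✓  (p1,b2) ✓  (p1,b4) ✓  (p1,b5) ✓  (p2,b2) ✓  (p2,b4) ✓  (p2,b5) ✓  (p2,b6) ✓  (p3,b2) ✓  (p3,b3) ✓  (p3,b4) ✓  (p3,b5) ✓  (p4,b1) ✓  (p4,b3) ✓  (p5,b4) ✓
Every restrictor pair satisfies the scope.

True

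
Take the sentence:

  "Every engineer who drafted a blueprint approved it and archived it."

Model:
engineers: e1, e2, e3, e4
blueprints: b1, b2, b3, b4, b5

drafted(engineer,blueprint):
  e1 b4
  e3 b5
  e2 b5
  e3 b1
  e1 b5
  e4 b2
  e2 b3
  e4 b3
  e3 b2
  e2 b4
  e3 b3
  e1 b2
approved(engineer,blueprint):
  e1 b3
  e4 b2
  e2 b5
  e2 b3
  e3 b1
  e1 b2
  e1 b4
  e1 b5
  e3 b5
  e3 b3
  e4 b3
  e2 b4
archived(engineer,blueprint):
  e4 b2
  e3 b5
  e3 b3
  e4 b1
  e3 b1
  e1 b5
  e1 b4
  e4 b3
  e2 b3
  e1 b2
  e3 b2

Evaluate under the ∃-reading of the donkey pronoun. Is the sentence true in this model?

"it" takes "a blueprint" as antecedent — a donkey pronoun bound across the clause boundary.
Weak reading: every engineer e with some drafted-blueprint has at least one drafted-blueprint b such that approved(e,b) ∧ archived(e,b).
Per engineer: e1:✓  e2:✓  e3:✓  e4:✓
Every engineer in the restrictor has a witness.

True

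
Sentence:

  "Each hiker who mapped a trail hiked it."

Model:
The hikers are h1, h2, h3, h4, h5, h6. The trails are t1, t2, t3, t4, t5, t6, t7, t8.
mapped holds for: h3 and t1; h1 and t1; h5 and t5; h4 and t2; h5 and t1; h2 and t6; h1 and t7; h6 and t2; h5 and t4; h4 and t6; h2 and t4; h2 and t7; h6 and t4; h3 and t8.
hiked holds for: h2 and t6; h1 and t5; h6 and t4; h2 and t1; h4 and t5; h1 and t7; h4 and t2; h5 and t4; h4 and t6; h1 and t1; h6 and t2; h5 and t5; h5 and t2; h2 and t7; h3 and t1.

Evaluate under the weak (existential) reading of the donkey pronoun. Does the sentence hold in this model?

True

"it" takes "a trail" as antecedent — a donkey pronoun bound across the clause boundary.
Weak reading: every hiker h with some mapped-trail has at least one mapped-trail t such that hiked(h,t).
Per hiker: h1:✓  h2:✓  h3:✓  h4:✓  h5:✓  h6:✓
Every hiker in the restrictor has a witness.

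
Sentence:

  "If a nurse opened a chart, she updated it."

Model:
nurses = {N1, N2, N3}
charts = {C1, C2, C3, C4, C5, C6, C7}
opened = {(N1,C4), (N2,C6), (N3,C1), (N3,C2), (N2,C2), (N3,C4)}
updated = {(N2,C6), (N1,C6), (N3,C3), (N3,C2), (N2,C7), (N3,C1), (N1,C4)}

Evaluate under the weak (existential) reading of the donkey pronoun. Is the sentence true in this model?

True

"it" takes "a chart" as antecedent — a donkey pronoun bound across the clause boundary.
Weak reading: every nurse n with some opened-chart has at least one opened-chart c such that updated(n,c).
Per nurse: N1:✓  N2:✓  N3:✓
Every nurse in the restrictor has a witness.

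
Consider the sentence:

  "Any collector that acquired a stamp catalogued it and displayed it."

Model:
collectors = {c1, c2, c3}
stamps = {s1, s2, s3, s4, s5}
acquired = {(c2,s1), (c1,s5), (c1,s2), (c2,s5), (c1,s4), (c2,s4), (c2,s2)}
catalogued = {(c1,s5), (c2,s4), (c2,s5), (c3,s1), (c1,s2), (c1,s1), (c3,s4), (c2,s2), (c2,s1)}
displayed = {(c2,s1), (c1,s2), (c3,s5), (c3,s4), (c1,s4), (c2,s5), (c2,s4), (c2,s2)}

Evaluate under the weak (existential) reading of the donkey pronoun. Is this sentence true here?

True

"it" takes "a stamp" as antecedent — a donkey pronoun bound across the clause boundary.
Weak reading: every collector c with some acquired-stamp has at least one acquired-stamp s such that catalogued(c,s) ∧ displayed(c,s).
Per collector: c1:✓  c2:✓
Every collector in the restrictor has a witness.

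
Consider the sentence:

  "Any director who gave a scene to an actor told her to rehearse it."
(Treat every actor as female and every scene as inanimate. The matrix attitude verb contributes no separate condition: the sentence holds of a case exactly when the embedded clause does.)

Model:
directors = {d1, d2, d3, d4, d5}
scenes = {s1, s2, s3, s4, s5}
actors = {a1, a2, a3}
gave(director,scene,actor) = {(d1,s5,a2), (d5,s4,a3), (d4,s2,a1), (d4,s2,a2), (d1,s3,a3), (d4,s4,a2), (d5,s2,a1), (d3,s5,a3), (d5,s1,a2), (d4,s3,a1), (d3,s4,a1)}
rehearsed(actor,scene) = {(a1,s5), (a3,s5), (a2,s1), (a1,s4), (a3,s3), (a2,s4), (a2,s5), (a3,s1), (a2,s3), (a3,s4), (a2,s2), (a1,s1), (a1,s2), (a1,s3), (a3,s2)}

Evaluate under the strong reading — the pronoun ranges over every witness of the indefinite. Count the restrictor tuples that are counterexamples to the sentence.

0

"her" takes "an actor" as antecedent and "it" takes "a scene"; both are donkey pronouns co-varying with the restrictor.
Strong reading: for every (d,s,a) with gave(d,s,a), rehearsed(a,s).
Restrictor triples: (d1,s3,a3)→rehearsed(a3,s3) ✓  (d1,s5,a2)→rehearsed(a2,s5) ✓  (d3,s4,a1)→rehearsed(a1,s4) ✓  (d3,s5,a3)→rehearsed(a3,s5) ✓  (d4,s2,a1)→rehearsed(a1,s2) ✓  (d4,s2,a2)→rehearsed(a2,s2) ✓  (d4,s3,a1)→rehearsed(a1,s3) ✓  (d4,s4,a2)→rehearsed(a2,s4) ✓  (d5,s1,a2)→rehearsed(a2,s1) ✓  (d5,s2,a1)→rehearsed(a1,s2) ✓  (d5,s4,a3)→rehearsed(a3,s4) ✓
Counterexamples (restrictor triples failing the scope): 0.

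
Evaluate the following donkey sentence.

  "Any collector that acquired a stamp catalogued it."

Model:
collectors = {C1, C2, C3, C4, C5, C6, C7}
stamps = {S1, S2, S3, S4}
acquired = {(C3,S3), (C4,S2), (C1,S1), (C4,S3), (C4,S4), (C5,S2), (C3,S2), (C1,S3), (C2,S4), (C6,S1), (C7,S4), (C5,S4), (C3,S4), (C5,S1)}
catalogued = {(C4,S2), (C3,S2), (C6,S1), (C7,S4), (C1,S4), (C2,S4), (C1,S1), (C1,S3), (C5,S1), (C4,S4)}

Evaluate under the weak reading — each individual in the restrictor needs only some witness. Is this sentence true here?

True

"it" takes "a stamp" as antecedent — a donkey pronoun bound across the clause boundary.
Weak reading: every collector c with some acquired-stamp has at least one acquired-stamp s such that catalogued(c,s).
Per collector: C1:✓  C2:✓  C3:✓  C4:✓  C5:✓  C6:✓  C7:✓
Every collector in the restrictor has a witness.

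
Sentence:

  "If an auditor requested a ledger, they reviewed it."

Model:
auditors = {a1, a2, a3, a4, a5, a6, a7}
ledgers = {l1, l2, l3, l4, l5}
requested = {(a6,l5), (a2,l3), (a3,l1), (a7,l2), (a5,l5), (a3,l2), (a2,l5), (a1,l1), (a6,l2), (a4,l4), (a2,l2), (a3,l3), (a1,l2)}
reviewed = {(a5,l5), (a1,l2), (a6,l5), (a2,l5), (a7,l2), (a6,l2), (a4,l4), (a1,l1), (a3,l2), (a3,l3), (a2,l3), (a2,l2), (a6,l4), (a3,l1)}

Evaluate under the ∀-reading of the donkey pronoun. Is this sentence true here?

"it" takes "a ledger" as antecedent — a donkey pronoun bound across the clause boundary.
Strong reading: for every (a,l) with requested(a,l), reviewed(a,l).
Restrictor pairs: (a1,l1) ✓  (a1,l2) ✓  (a2,l2) ✓  (a2,l3) ✓  (a2,l5) ✓  (a3,l1) ✓  (a3,l2) ✓  (a3,l3) ✓  (a4,l4) ✓  (a5,l5) ✓  (a6,l2) ✓  (a6,l5) ✓  (a7,l2) ✓
Every restrictor pair satisfies the scope.

True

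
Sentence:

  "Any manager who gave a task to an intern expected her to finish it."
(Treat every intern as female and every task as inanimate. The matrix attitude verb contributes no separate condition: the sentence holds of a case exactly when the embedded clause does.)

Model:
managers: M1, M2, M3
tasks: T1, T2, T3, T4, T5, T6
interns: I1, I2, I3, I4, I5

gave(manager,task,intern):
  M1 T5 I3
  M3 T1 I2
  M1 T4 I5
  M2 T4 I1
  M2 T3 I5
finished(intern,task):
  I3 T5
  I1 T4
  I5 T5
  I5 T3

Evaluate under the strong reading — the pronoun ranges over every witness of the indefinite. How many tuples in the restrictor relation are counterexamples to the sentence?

"her" takes "an intern" as antecedent and "it" takes "a task"; both are donkey pronouns co-varying with the restrictor.
Strong reading: for every (m,t,i) with gave(m,t,i), finished(i,t).
Restrictor triples: (M1,T4,I5)→finished(I5,T4) ✗  (M1,T5,I3)→finished(I3,T5) ✓  (M2,T3,I5)→finished(I5,T3) ✓  (M2,T4,I1)→finished(I1,T4) ✓  (M3,T1,I2)→finished(I2,T1) ✗
Counterexamples (restrictor triples failing the scope): 2.

2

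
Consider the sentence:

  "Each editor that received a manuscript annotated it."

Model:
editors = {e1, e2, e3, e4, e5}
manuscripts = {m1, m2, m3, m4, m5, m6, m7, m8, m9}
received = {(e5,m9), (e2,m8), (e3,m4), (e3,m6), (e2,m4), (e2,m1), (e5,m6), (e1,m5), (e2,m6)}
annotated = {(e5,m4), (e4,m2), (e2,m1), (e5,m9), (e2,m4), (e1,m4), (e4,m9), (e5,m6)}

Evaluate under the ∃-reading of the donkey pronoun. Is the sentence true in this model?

False

"it" takes "a manuscript" as antecedent — a donkey pronoun bound across the clause boundary.
Weak reading: every editor e with some received-manuscript has at least one received-manuscript m such that annotated(e,m).
Per editor: e1:✗  e2:✓  e3:✗  e5:✓
e1 has no witness among its received-manuscripts.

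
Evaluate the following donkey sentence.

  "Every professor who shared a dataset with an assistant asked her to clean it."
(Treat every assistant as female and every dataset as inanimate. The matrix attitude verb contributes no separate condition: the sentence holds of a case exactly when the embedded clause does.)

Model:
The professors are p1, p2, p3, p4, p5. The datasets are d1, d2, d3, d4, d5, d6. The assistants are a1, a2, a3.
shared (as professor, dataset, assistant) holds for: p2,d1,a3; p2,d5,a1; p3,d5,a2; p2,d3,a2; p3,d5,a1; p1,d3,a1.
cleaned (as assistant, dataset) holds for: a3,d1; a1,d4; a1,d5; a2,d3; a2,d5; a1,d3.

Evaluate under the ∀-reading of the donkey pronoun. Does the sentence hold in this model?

"her" takes "an assistant" as antecedent and "it" takes "a dataset"; both are donkey pronouns co-varying with the restrictor.
Strong reading: for every (p,d,a) with shared(p,d,a), cleaned(a,d).
Restrictor triples: (p1,d3,a1)→cleaned(a1,d3) ✓  (p2,d1,a3)→cleaned(a3,d1) ✓  (p2,d3,a2)→cleaned(a2,d3) ✓  (p2,d5,a1)→cleaned(a1,d5) ✓  (p3,d5,a1)→cleaned(a1,d5) ✓  (p3,d5,a2)→cleaned(a2,d5) ✓
Every restrictor triple satisfies the scope.

True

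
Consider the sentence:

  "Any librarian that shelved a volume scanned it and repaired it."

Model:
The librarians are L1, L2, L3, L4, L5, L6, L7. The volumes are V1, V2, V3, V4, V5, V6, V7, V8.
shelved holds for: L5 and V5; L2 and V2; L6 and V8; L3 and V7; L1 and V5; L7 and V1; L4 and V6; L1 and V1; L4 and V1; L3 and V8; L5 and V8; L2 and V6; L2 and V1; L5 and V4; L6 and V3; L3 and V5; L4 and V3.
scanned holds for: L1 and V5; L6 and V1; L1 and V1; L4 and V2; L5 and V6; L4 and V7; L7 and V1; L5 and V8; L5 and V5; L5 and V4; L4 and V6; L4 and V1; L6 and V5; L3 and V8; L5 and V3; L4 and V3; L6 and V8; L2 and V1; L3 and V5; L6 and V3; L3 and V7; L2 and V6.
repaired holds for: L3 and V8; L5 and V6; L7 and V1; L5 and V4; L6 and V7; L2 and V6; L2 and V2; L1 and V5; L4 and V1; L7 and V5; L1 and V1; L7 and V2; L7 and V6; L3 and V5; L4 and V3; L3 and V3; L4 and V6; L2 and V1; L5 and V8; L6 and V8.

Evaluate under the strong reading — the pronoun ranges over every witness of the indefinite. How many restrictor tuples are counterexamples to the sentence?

"it" takes "a volume" as antecedent — a donkey pronoun bound across the clause boundary.
Strong reading: for every (l,v) with shelved(l,v), scanned(l,v) ∧ repaired(l,v).
Restrictor pairs: (L1,V1) ✓  (L1,V5) ✓  (L2,V1) ✓  (L2,V2) ✗  (L2,V6) ✓  (L3,V5) ✓  (L3,V7) ✗  (L3,V8) ✓  (L4,V1) ✓  (L4,V3) ✓  (L4,V6) ✓  (L5,V4) ✓  (L5,V5) ✗  (L5,V8) ✓  (L6,V3) ✗  (L6,V8) ✓  (L7,V1) ✓
Counterexamples (restrictor pairs failing the scope): 4.

4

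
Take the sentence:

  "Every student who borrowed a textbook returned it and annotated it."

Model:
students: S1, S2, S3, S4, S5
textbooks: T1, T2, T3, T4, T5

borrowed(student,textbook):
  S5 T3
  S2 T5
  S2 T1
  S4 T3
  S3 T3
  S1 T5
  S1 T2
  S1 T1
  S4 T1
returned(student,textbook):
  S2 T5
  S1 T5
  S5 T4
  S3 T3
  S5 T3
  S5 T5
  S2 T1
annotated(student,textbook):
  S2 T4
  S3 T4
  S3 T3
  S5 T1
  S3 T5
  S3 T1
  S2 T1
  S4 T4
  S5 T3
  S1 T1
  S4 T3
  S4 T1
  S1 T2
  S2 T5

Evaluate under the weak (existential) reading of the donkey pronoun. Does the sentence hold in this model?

"it" takes "a textbook" as antecedent — a donkey pronoun bound across the clause boundary.
Weak reading: every student s with some borrowed-textbook has at least one borrowed-textbook t such that returned(s,t) ∧ annotated(s,t).
Per student: S1:✗  S2:✓  S3:✓  S4:✗  S5:✓
S1 has no witness among its borrowed-textbooks.

False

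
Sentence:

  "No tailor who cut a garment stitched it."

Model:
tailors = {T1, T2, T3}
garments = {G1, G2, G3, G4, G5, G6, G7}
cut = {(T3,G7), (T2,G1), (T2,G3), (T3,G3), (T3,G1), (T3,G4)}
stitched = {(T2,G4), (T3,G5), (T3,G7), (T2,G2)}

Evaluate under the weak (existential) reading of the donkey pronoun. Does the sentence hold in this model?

"it" takes "a garment" as antecedent — a donkey pronoun bound across the clause boundary.
Truth condition: for no (t,g) with cut(t,g) does stitched(t,g) hold.
Restrictor pairs — does the scope hold? (T2,G1):fails  (T2,G3):fails  (T3,G1):fails  (T3,G3):fails  (T3,G4):fails  (T3,G7):holds
Scope holds for 1 pair(s), so the sentence is false.

False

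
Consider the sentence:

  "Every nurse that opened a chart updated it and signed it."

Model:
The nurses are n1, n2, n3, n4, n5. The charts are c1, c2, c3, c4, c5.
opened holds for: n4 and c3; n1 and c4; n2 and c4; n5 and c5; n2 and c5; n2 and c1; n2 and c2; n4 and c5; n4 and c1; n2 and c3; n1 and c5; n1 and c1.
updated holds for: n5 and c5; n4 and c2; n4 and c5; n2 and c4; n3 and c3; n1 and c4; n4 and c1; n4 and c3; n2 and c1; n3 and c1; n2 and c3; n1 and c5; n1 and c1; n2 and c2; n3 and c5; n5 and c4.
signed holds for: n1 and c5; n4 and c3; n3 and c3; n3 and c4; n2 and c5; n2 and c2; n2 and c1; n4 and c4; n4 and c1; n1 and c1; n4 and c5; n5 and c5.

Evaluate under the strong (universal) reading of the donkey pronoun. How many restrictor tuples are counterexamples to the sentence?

4

"it" takes "a chart" as antecedent — a donkey pronoun bound across the clause boundary.
Strong reading: for every (n,c) with opened(n,c), updated(n,c) ∧ signed(n,c).
Restrictor pairs: (n1,c1) ✓  (n1,c4) ✗  (n1,c5) ✓  (n2,c1) ✓  (n2,c2) ✓  (n2,c3) ✗  (n2,c4) ✗  (n2,c5) ✗  (n4,c1) ✓  (n4,c3) ✓  (n4,c5) ✓  (n5,c5) ✓
Counterexamples (restrictor pairs failing the scope): 4.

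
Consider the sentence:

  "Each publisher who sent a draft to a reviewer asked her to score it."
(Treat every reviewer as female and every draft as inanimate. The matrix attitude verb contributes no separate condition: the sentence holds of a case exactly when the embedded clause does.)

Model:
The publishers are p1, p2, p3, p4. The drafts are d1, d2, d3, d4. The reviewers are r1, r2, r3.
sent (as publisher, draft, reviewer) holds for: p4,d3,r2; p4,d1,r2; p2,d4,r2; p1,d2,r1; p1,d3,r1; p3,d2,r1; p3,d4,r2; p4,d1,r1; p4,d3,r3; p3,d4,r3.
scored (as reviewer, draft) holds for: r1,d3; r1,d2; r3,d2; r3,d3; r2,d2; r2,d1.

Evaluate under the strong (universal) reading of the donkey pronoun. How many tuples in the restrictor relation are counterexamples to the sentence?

"her" takes "a reviewer" as antecedent and "it" takes "a draft"; both are donkey pronouns co-varying with the restrictor.
Strong reading: for every (p,d,r) with sent(p,d,r), scored(r,d).
Restrictor triples: (p1,d2,r1)→scored(r1,d2) ✓  (p1,d3,r1)→scored(r1,d3) ✓  (p2,d4,r2)→scored(r2,d4) ✗  (p3,d2,r1)→scored(r1,d2) ✓  (p3,d4,r2)→scored(r2,d4) ✗  (p3,d4,r3)→scored(r3,d4) ✗  (p4,d1,r1)→scored(r1,d1) ✗  (p4,d1,r2)→scored(r2,d1) ✓  (p4,d3,r2)→scored(r2,d3) ✗  (p4,d3,r3)→scored(r3,d3) ✓
Counterexamples (restrictor triples failing the scope): 5.

5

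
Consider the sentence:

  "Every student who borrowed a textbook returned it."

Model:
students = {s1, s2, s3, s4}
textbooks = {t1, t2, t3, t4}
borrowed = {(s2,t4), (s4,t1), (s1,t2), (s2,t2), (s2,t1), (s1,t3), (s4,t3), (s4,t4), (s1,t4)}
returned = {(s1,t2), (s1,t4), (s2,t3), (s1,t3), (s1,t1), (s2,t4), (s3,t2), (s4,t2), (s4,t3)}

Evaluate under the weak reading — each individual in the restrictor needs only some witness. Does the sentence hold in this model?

True

"it" takes "a textbook" as antecedent — a donkey pronoun bound across the clause boundary.
Weak reading: every student s with some borrowed-textbook has at least one borrowed-textbook t such that returned(s,t).
Per student: s1:✓  s2:✓  s4:✓
Every student in the restrictor has a witness.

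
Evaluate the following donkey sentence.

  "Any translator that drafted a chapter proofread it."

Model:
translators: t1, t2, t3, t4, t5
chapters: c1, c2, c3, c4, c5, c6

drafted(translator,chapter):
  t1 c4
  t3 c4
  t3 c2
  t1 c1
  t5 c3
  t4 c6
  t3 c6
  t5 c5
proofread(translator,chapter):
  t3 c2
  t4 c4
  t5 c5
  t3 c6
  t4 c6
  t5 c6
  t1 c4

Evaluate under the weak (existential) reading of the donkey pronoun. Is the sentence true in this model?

True

"it" takes "a chapter" as antecedent — a donkey pronoun bound across the clause boundary.
Weak reading: every translator t with some drafted-chapter has at least one drafted-chapter c such that proofread(t,c).
Per translator: t1:✓  t3:✓  t4:✓  t5:✓
Every translator in the restrictor has a witness.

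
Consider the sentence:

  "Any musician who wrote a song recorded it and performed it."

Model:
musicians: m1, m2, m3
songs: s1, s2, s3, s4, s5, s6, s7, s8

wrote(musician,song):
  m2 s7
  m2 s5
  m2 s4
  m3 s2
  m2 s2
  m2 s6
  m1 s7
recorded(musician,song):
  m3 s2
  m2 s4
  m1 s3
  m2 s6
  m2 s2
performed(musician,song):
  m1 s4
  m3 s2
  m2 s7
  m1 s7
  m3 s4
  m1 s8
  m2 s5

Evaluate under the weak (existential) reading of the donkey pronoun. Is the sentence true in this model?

"it" takes "a song" as antecedent — a donkey pronoun bound across the clause boundary.
Weak reading: every musician m with some wrote-song has at least one wrote-song s such that recorded(m,s) ∧ performed(m,s).
Per musician: m1:✗  m2:✗  m3:✓
m1 has no witness among its wrote-songs.

False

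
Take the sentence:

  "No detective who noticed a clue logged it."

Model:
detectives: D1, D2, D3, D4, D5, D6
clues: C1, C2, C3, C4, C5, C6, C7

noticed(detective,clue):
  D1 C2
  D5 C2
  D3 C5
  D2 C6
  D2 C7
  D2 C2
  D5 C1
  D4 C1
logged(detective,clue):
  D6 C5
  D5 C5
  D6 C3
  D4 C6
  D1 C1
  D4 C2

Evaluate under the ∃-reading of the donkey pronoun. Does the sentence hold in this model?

True

"it" takes "a clue" as antecedent — a donkey pronoun bound across the clause boundary.
Truth condition: for no (d,c) with noticed(d,c) does logged(d,c) hold.
Restrictor pairs — does the scope hold? (D1,C2):fails  (D2,C2):fails  (D2,C6):fails  (D2,C7):fails  (D3,C5):fails  (D4,C1):fails  (D5,C1):fails  (D5,C2):fails
Scope holds for no restrictor pair, so the sentence is true.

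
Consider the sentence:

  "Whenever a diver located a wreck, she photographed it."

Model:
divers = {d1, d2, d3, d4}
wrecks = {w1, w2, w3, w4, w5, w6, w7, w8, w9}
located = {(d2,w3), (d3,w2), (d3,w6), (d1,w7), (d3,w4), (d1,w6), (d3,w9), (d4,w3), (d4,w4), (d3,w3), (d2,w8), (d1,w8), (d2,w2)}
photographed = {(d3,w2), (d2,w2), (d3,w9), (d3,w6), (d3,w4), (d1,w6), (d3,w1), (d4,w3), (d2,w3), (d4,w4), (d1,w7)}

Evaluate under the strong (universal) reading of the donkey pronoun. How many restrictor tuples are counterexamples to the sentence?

3

"it" takes "a wreck" as antecedent — a donkey pronoun bound across the clause boundary.
Strong reading: for every (d,w) with located(d,w), photographed(d,w).
Restrictor pairs: (d1,w6) ✓  (d1,w7) ✓  (d1,w8) ✗  (d2,w2) ✓  (d2,w3) ✓  (d2,w8) ✗  (d3,w2) ✓  (d3,w3) ✗  (d3,w4) ✓  (d3,w6) ✓  (d3,w9) ✓  (d4,w3) ✓  (d4,w4) ✓
Counterexamples (restrictor pairs failing the scope): 3.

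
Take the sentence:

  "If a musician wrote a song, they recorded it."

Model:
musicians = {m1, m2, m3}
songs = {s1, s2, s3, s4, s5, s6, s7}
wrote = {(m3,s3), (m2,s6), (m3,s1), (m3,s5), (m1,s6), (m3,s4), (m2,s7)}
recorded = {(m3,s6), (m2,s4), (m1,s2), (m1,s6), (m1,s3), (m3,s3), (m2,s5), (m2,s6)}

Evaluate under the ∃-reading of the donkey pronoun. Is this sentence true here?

True

"it" takes "a song" as antecedent — a donkey pronoun bound across the clause boundary.
Weak reading: every musician m with some wrote-song has at least one wrote-song s such that recorded(m,s).
Per musician: m1:✓  m2:✓  m3:✓
Every musician in the restrictor has a witness.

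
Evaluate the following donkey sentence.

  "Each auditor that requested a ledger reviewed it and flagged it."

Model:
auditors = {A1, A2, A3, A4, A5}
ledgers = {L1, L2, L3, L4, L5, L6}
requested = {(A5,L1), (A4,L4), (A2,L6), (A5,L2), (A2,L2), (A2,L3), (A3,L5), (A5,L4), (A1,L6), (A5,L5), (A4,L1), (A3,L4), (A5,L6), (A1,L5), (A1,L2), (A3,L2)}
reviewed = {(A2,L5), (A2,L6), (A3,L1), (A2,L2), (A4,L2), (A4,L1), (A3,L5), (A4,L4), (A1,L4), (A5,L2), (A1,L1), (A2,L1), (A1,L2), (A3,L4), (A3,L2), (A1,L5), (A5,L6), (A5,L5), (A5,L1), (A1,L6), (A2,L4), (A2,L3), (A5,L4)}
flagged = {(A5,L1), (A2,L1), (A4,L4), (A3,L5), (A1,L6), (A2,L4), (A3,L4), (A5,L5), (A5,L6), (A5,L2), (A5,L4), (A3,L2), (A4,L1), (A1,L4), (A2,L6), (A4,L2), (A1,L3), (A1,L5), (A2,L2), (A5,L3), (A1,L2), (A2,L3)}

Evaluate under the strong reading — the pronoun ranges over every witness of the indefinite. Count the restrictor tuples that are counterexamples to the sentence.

0

"it" takes "a ledger" as antecedent — a donkey pronoun bound across the clause boundary.
Strong reading: for every (a,l) with requested(a,l), reviewed(a,l) ∧ flagged(a,l).
Restrictor pairs: (A1,L2) ✓  (A1,L5) ✓  (A1,L6) ✓  (A2,L2) ✓  (A2,L3) ✓  (A2,L6) ✓  (A3,L2) ✓  (A3,L4) ✓  (A3,L5) ✓  (A4,L1) ✓  (A4,L4) ✓  (A5,L1) ✓  (A5,L2) ✓  (A5,L4) ✓  (A5,L5) ✓  (A5,L6) ✓
Counterexamples (restrictor pairs failing the scope): 0.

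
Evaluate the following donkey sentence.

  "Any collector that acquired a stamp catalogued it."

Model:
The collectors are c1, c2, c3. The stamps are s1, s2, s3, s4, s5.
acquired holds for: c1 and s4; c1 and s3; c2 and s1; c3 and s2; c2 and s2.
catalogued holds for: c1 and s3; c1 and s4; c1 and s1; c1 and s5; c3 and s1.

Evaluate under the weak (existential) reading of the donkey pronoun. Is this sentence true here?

"it" takes "a stamp" as antecedent — a donkey pronoun bound across the clause boundary.
Weak reading: every collector c with some acquired-stamp has at least one acquired-stamp s such that catalogued(c,s).
Per collector: c1:✓  c2:✗  c3:✗
c2 has no witness among its acquired-stamps.

False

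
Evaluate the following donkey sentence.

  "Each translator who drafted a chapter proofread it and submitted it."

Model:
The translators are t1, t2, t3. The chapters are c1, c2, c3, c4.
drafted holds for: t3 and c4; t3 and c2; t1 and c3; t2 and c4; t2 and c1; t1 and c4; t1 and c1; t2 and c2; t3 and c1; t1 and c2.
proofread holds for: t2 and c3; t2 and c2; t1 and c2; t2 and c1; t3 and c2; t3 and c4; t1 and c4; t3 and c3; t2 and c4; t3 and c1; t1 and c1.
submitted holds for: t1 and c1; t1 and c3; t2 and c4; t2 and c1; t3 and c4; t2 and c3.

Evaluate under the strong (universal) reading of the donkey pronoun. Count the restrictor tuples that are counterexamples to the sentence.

6

"it" takes "a chapter" as antecedent — a donkey pronoun bound across the clause boundary.
Strong reading: for every (t,c) with drafted(t,c), proofread(t,c) ∧ submitted(t,c).
Restrictor pairs: (t1,c1) ✓  (t1,c2) ✗  (t1,c3) ✗  (t1,c4) ✗  (t2,c1) ✓  (t2,c2) ✗  (t2,c4) ✓  (t3,c1) ✗  (t3,c2) ✗  (t3,c4) ✓
Counterexamples (restrictor pairs failing the scope): 6.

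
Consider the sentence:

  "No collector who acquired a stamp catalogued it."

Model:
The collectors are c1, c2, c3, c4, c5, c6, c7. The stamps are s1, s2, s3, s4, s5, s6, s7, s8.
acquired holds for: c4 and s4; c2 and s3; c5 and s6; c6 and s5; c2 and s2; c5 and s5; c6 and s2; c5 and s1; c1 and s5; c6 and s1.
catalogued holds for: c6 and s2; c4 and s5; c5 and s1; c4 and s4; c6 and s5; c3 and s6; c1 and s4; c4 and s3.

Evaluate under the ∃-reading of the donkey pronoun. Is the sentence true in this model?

"it" takes "a stamp" as antecedent — a donkey pronoun bound across the clause boundary.
Truth condition: for no (c,s) with acquired(c,s) does catalogued(c,s) hold.
Restrictor pairs — does the scope hold? (c1,s5):fails  (c2,s2):fails  (c2,s3):fails  (c4,s4):holds  (c5,s1):holds  (c5,s5):fails  (c5,s6):fails  (c6,s1):fails  (c6,s2):holds  (c6,s5):holds
Scope holds for 4 pair(s), so the sentence is false.

False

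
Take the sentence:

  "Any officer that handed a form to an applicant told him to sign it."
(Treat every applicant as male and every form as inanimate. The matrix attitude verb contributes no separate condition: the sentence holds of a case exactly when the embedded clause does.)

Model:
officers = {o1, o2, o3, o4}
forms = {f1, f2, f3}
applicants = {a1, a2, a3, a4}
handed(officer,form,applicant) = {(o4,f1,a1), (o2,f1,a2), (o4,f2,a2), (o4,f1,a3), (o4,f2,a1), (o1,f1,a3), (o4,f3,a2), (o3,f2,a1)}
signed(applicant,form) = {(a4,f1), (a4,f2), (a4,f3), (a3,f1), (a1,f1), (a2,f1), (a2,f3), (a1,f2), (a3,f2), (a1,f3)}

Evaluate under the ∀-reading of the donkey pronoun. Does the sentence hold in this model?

"him" takes "an applicant" as antecedent and "it" takes "a form"; both are donkey pronouns co-varying with the restrictor.
Strong reading: for every (o,f,a) with handed(o,f,a), signed(a,f).
Restrictor triples: (o1,f1,a3)→signed(a3,f1) ✓  (o2,f1,a2)→signed(a2,f1) ✓  (o3,f2,a1)→signed(a1,f2) ✓  (o4,f1,a1)→signed(a1,f1) ✓  (o4,f1,a3)→signed(a3,f1) ✓  (o4,f2,a1)→signed(a1,f2) ✓  (o4,f2,a2)→signed(a2,f2) ✗  (o4,f3,a2)→signed(a2,f3) ✓
Counterexample: (o4,f2,a2) — signed(a2,f2) does not hold.

False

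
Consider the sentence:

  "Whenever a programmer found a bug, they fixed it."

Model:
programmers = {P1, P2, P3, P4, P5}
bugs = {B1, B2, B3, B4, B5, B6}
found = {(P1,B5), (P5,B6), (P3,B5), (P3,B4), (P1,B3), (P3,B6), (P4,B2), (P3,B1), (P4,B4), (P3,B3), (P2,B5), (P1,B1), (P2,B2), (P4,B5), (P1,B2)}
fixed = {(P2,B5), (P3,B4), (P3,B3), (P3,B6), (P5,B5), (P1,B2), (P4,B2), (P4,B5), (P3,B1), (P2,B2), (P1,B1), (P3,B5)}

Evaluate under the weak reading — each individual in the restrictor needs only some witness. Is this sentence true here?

"it" takes "a bug" as antecedent — a donkey pronoun bound across the clause boundary.
Weak reading: every programmer p with some found-bug has at least one found-bug b such that fixed(p,b).
Per programmer: P1:✓  P2:✓  P3:✓  P4:✓  P5:✗
P5 has no witness among its found-bugs.

False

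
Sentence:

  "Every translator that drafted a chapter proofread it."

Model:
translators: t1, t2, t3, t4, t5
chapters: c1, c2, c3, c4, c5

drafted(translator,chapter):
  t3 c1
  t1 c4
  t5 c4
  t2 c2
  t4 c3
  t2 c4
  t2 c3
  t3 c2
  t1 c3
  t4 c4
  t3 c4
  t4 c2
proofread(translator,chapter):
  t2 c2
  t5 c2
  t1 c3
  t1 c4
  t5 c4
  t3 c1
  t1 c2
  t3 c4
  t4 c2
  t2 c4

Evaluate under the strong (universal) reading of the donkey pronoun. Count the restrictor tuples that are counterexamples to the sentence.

"it" takes "a chapter" as antecedent — a donkey pronoun bound across the clause boundary.
Strong reading: for every (t,c) with drafted(t,c), proofread(t,c).
Restrictor pairs: (t1,c3) ✓  (t1,c4) ✓  (t2,c2) ✓  (t2,c3) ✗  (t2,c4) ✓  (t3,c1) ✓  (t3,c2) ✗  (t3,c4) ✓  (t4,c2) ✓  (t4,c3) ✗  (t4,c4) ✗  (t5,c4) ✓
Counterexamples (restrictor pairs failing the scope): 4.

4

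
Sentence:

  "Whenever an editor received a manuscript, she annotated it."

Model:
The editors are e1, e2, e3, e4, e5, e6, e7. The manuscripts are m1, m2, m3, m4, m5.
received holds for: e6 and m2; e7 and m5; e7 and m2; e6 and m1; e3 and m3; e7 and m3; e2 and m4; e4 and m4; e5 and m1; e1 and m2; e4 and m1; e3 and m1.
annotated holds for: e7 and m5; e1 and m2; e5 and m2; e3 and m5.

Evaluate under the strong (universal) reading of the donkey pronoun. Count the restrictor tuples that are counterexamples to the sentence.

"it" takes "a manuscript" as antecedent — a donkey pronoun bound across the clause boundary.
Strong reading: for every (e,m) with received(e,m), annotated(e,m).
Restrictor pairs: (e1,m2) ✓  (e2,m4) ✗  (e3,m1) ✗  (e3,m3) ✗  (e4,m1) ✗  (e4,m4) ✗  (e5,m1) ✗  (e6,m1) ✗  (e6,m2) ✗  (e7,m2) ✗  (e7,m3) ✗  (e7,m5) ✓
Counterexamples (restrictor pairs failing the scope): 10.

10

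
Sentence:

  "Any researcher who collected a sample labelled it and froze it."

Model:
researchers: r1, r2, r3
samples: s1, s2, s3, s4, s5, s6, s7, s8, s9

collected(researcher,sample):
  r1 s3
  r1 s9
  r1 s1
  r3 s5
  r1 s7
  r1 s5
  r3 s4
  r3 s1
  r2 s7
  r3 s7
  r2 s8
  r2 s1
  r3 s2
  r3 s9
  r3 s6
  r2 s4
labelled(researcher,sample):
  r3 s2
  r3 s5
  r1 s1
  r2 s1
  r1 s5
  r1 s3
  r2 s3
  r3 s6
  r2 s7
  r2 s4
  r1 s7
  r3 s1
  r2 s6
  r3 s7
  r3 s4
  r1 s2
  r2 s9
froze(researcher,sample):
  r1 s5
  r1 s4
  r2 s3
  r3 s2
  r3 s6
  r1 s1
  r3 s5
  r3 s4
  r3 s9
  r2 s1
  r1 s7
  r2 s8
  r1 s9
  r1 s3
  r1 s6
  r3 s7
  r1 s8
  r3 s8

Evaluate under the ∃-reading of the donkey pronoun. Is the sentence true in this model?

"it" takes "a sample" as antecedent — a donkey pronoun bound across the clause boundary.
Weak reading: every researcher r with some collected-sample has at least one collected-sample s such that labelled(r,s) ∧ froze(r,s).
Per researcher: r1:✓  r2:✓  r3:✓
Every researcher in the restrictor has a witness.

True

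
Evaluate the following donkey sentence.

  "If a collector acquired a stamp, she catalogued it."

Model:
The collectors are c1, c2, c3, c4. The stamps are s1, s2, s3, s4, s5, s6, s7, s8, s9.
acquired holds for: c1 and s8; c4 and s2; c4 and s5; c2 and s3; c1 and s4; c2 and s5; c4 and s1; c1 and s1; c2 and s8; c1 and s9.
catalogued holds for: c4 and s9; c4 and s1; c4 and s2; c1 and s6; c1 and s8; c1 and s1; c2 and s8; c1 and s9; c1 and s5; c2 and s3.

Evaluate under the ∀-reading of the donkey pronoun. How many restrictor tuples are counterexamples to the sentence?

"it" takes "a stamp" as antecedent — a donkey pronoun bound across the clause boundary.
Strong reading: for every (c,s) with acquired(c,s), catalogued(c,s).
Restrictor pairs: (c1,s1) ✓  (c1,s4) ✗  (c1,s8) ✓  (c1,s9) ✓  (c2,s3) ✓  (c2,s5) ✗  (c2,s8) ✓  (c4,s1) ✓  (c4,s2) ✓  (c4,s5) ✗
Counterexamples (restrictor pairs failing the scope): 3.

3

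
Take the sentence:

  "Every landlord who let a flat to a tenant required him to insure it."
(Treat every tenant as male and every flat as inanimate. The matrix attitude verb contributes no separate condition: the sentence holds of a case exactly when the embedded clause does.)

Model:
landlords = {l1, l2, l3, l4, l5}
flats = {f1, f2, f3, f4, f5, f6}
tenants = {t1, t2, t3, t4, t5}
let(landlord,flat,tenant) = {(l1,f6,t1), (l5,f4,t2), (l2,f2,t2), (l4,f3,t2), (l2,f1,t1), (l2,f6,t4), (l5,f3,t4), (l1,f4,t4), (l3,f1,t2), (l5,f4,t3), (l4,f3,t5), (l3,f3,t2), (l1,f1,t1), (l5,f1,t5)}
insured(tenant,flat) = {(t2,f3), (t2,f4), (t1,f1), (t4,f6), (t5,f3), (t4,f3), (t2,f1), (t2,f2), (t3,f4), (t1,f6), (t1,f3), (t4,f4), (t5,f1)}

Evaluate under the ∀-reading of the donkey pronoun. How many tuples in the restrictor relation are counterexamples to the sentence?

"him" takes "a tenant" as antecedent and "it" takes "a flat"; both are donkey pronouns co-varying with the restrictor.
Strong reading: for every (l,f,t) with let(l,f,t), insured(t,f).
Restrictor triples: (l1,f1,t1)→insured(t1,f1) ✓  (l1,f4,t4)→insured(t4,f4) ✓  (l1,f6,t1)→insured(t1,f6) ✓  (l2,f1,t1)→insured(t1,f1) ✓  (l2,f2,t2)→insured(t2,f2) ✓  (l2,f6,t4)→insured(t4,f6) ✓  (l3,f1,t2)→insured(t2,f1) ✓  (l3,f3,t2)→insured(t2,f3) ✓  (l4,f3,t2)→insured(t2,f3) ✓  (l4,f3,t5)→insured(t5,f3) ✓  (l5,f1,t5)→insured(t5,f1) ✓  (l5,f3,t4)→insured(t4,f3) ✓  (l5,f4,t2)→insured(t2,f4) ✓  (l5,f4,t3)→insured(t3,f4) ✓
Counterexamples (restrictor triples failing the scope): 0.

0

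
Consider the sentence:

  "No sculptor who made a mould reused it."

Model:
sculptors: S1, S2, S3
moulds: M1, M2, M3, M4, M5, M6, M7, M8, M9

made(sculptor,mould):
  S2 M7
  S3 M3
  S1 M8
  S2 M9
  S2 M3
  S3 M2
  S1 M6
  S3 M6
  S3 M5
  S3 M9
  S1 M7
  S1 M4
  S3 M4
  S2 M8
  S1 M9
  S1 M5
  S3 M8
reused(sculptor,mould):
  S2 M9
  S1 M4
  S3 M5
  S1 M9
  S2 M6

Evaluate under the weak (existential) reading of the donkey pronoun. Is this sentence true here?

"it" takes "a mould" as antecedent — a donkey pronoun bound across the clause boundary.
Truth condition: for no (s,m) with made(s,m) does reused(s,m) hold.
Restrictor pairs — does the scope hold? (S1,M4):holds  (S1,M5):fails  (S1,M6):fails  (S1,M7):fails  (S1,M8):fails  (S1,M9):holds  (S2,M3):fails  (S2,M7):fails  (S2,M8):fails  (S2,M9):holds  (S3,M2):fails  (S3,M3):fails  (S3,M4):fails  (S3,M5):holds  (S3,M6):fails  (S3,M8):fails  (S3,M9):fails
Scope holds for 4 pair(s), so the sentence is false.

False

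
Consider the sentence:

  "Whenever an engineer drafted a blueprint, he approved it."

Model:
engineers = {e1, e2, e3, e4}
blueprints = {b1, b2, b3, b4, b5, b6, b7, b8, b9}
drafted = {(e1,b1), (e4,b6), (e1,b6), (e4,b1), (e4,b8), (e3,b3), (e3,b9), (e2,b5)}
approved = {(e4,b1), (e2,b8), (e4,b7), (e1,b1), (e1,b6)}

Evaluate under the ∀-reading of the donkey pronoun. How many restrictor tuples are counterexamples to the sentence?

5

"it" takes "a blueprint" as antecedent — a donkey pronoun bound across the clause boundary.
Strong reading: for every (e,b) with drafted(e,b), approved(e,b).
Restrictor pairs: (e1,b1) ✓  (e1,b6) ✓  (e2,b5) ✗  (e3,b3) ✗  (e3,b9) ✗  (e4,b1) ✓  (e4,b6) ✗  (e4,b8) ✗
Counterexamples (restrictor pairs failing the scope): 5.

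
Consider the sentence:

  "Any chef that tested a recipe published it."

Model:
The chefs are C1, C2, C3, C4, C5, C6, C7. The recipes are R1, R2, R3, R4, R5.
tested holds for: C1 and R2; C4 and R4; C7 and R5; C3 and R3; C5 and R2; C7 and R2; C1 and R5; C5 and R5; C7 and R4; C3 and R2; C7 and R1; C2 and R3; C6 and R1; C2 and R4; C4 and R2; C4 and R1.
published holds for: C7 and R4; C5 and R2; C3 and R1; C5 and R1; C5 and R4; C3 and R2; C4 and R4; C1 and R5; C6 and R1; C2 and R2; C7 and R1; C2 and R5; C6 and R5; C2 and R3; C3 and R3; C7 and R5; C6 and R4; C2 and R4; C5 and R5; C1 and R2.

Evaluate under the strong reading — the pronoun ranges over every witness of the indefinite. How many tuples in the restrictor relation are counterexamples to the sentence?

3

"it" takes "a recipe" as antecedent — a donkey pronoun bound across the clause boundary.
Strong reading: for every (c,r) with tested(c,r), published(c,r).
Restrictor pairs: (C1,R2) ✓  (C1,R5) ✓  (C2,R3) ✓  (C2,R4) ✓  (C3,R2) ✓  (C3,R3) ✓  (C4,R1) ✗  (C4,R2) ✗  (C4,R4) ✓  (C5,R2) ✓  (C5,R5) ✓  (C6,R1) ✓  (C7,R1) ✓  (C7,R2) ✗  (C7,R4) ✓  (C7,R5) ✓
Counterexamples (restrictor pairs failing the scope): 3.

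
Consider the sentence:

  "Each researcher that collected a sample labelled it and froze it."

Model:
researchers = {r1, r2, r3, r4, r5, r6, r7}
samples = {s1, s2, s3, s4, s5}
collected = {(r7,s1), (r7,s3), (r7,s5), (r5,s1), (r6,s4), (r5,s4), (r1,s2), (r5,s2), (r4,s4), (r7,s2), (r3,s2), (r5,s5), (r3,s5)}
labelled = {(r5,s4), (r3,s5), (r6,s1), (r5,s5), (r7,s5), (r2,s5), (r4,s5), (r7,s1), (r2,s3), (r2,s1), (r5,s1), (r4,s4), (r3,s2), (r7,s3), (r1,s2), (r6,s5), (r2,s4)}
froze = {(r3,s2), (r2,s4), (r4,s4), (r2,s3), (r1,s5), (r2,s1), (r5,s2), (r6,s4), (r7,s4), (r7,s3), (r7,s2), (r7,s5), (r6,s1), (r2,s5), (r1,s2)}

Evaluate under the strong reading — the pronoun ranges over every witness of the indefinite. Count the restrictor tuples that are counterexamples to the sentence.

8

"it" takes "a sample" as antecedent — a donkey pronoun bound across the clause boundary.
Strong reading: for every (r,s) with collected(r,s), labelled(r,s) ∧ froze(r,s).
Restrictor pairs: (r1,s2) ✓  (r3,s2) ✓  (r3,s5) ✗  (r4,s4) ✓  (r5,s1) ✗  (r5,s2) ✗  (r5,s4) ✗  (r5,s5) ✗  (r6,s4) ✗  (r7,s1) ✗  (r7,s2) ✗  (r7,s3) ✓  (r7,s5) ✓
Counterexamples (restrictor pairs failing the scope): 8.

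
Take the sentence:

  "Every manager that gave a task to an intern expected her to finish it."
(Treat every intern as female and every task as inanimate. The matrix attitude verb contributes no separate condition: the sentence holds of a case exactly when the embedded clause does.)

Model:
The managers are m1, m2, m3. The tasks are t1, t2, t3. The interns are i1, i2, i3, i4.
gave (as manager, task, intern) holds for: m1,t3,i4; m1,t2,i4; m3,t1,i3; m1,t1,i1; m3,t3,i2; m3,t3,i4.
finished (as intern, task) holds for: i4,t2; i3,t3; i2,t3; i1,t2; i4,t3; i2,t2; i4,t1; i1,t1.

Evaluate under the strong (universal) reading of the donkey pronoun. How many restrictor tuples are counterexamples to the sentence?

1

"her" takes "an intern" as antecedent and "it" takes "a task"; both are donkey pronouns co-varying with the restrictor.
Strong reading: for every (m,t,i) with gave(m,t,i), finished(i,t).
Restrictor triples: (m1,t1,i1)→finished(i1,t1) ✓  (m1,t2,i4)→finished(i4,t2) ✓  (m1,t3,i4)→finished(i4,t3) ✓  (m3,t1,i3)→finished(i3,t1) ✗  (m3,t3,i2)→finished(i2,t3) ✓  (m3,t3,i4)→finished(i4,t3) ✓
Counterexamples (restrictor triples failing the scope): 1.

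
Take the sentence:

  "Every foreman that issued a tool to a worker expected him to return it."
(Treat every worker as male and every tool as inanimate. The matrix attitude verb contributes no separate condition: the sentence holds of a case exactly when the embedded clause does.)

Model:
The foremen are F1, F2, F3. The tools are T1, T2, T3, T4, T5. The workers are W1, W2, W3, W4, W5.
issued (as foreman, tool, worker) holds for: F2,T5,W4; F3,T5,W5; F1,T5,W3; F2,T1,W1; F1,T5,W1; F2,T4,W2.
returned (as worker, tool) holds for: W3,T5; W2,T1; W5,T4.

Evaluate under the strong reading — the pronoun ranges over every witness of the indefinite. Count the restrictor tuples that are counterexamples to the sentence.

5

"him" takes "a worker" as antecedent and "it" takes "a tool"; both are donkey pronouns co-varying with the restrictor.
Strong reading: for every (f,t,w) with issued(f,t,w), returned(w,t).
Restrictor triples: (F1,T5,W1)→returned(W1,T5) ✗  (F1,T5,W3)→returned(W3,T5) ✓  (F2,T1,W1)→returned(W1,T1) ✗  (F2,T4,W2)→returned(W2,T4) ✗  (F2,T5,W4)→returned(W4,T5) ✗  (F3,T5,W5)→returned(W5,T5) ✗
Counterexamples (restrictor triples failing the scope): 5.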